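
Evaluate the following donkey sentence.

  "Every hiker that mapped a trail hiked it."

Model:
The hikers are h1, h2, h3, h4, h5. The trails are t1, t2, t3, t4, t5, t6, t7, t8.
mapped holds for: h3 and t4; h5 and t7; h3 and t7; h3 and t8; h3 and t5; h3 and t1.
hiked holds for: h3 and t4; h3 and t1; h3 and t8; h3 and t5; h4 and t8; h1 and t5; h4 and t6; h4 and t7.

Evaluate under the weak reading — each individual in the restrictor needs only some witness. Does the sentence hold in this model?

False

"it" takes "a trail" as antecedent — a donkey pronoun bound across the clause boundary.
Weak reading: every hiker h with some mapped-trail has at least one mapped-trail t such that hiked(h,t).
Per hiker: h3:✓  h5:✗
h5 has no witness among its mapped-trails.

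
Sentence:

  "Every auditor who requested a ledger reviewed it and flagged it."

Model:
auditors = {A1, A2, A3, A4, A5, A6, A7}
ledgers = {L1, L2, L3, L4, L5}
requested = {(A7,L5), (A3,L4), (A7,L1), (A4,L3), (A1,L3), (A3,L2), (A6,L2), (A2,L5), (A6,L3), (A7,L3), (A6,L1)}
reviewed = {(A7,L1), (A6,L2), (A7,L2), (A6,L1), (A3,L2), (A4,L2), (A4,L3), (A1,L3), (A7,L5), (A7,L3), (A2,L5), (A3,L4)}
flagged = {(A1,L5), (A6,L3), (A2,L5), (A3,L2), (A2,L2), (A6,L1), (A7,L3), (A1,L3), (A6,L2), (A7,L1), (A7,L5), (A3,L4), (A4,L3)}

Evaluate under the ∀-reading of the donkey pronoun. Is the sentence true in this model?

False

"it" takes "a ledger" as antecedent — a donkey pronoun bound across the clause boundary.
Strong reading: for every (a,l) with requested(a,l), reviewed(a,l) ∧ flagged(a,l).
Restrictor pairs: (A1,L3) ✓  (A2,L5) ✓  (A3,L2) ✓  (A3,L4) ✓  (A4,L3) ✓  (A6,L1) ✓  (A6,L2) ✓  (A6,L3) ✗  (A7,L1) ✓  (A7,L3) ✓  (A7,L5) ✓
Counterexample: (A6,L3) is in requested but fails the scope.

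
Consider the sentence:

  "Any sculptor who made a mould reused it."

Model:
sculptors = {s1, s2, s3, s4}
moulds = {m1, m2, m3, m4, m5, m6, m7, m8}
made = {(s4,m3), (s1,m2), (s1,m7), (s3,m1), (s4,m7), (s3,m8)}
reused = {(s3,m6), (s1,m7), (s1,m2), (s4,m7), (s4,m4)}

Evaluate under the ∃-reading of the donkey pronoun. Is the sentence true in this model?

"it" takes "a mould" as antecedent — a donkey pronoun bound across the clause boundary.
Weak reading: every sculptor s with some made-mould has at least one made-mould m such that reused(s,m).
Per sculptor: s1:✓  s3:✗  s4:✓
s3 has no witness among its made-moulds.

False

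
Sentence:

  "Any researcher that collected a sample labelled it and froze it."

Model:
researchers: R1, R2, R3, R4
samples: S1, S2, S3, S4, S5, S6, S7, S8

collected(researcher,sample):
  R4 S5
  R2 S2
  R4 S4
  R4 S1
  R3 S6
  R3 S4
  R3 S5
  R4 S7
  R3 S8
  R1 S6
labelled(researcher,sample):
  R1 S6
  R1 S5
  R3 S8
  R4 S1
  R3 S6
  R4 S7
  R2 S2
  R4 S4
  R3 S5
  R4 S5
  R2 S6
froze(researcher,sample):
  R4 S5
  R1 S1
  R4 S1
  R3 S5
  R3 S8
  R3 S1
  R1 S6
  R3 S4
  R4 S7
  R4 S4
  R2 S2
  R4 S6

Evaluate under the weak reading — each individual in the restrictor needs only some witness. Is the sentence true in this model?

True

"it" takes "a sample" as antecedent — a donkey pronoun bound across the clause boundary.
Weak reading: every researcher r with some collected-sample has at least one collected-sample s such that labelled(r,s) ∧ froze(r,s).
Per researcher: R1:✓  R2:✓  R3:✓  R4:✓
Every researcher in the restrictor has a witness.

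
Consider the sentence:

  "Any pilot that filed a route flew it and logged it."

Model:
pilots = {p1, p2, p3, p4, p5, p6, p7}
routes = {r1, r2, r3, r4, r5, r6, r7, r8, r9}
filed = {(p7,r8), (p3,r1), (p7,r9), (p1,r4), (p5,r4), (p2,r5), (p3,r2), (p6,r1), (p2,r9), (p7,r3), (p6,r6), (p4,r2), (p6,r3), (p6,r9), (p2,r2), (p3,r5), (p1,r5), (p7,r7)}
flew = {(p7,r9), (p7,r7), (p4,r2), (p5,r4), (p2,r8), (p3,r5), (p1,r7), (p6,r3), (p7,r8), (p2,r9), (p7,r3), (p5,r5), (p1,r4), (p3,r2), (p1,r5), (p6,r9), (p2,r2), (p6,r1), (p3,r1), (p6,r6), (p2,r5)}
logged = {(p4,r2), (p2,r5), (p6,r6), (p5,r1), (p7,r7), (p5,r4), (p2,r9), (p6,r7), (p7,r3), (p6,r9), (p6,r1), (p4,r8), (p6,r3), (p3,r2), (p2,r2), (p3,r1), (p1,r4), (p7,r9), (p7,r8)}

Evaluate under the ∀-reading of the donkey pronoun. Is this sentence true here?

"it" takes "a route" as antecedent — a donkey pronoun bound across the clause boundary.
Strong reading: for every (p,r) with filed(p,r), flew(p,r) ∧ logged(p,r).
Restrictor pairs: (p1,r4) ✓  (p1,r5) ✗  (p2,r2) ✓  (p2,r5) ✓  (p2,r9) ✓  (p3,r1) ✓  (p3,r2) ✓  (p3,r5) ✗  (p4,r2) ✓  (p5,r4) ✓  (p6,r1) ✓  (p6,r3) ✓  (p6,r6) ✓  (p6,r9) ✓  (p7,r3) ✓  (p7,r7) ✓  (p7,r8) ✓  (p7,r9) ✓
Counterexample: (p1,r5) is in filed but fails the scope.

False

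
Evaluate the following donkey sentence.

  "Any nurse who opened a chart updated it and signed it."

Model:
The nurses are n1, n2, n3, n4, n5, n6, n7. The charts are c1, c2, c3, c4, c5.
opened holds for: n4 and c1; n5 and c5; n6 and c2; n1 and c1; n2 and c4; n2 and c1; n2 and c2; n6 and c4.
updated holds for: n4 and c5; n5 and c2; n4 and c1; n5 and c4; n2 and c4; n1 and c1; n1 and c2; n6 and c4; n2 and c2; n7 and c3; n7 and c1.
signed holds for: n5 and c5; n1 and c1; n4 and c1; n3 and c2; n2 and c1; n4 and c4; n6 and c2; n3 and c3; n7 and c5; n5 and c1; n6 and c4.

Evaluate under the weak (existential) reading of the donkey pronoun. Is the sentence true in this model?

"it" takes "a chart" as antecedent — a donkey pronoun bound across the clause boundary.
Weak reading: every nurse n with some opened-chart has at least one opened-chart c such that updated(n,c) ∧ signed(n,c).
Per nurse: n1:✓  n2:✗  n4:✓  n5:✗  n6:✓
n2 has no witness among its opened-charts.

False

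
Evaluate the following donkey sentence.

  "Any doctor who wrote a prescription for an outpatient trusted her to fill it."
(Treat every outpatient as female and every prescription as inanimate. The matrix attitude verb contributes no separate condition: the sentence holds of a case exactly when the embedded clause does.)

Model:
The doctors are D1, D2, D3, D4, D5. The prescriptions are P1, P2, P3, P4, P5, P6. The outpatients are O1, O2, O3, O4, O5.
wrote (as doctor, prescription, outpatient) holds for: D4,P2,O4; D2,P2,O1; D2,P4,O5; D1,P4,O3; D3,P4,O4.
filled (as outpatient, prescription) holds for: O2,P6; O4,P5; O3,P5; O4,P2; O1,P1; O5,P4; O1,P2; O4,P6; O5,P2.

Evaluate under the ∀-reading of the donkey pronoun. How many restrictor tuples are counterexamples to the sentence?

"her" takes "an outpatient" as antecedent and "it" takes "a prescription"; both are donkey pronouns co-varying with the restrictor.
Strong reading: for every (d,p,o) with wrote(d,p,o), filled(o,p).
Restrictor triples: (D1,P4,O3)→filled(O3,P4) ✗  (D2,P2,O1)→filled(O1,P2) ✓  (D2,P4,O5)→filled(O5,P4) ✓  (D3,P4,O4)→filled(O4,P4) ✗  (D4,P2,O4)→filled(O4,P2) ✓
Counterexamples (restrictor triples failing the scope): 2.

2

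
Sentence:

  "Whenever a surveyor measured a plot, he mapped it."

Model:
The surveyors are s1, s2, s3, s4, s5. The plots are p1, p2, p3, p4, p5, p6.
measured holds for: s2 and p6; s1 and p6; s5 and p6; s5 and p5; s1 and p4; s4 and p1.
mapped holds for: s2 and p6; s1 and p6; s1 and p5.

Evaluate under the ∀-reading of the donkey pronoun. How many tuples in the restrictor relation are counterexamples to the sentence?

"it" takes "a plot" as antecedent — a donkey pronoun bound across the clause boundary.
Strong reading: for every (s,p) with measured(s,p), mapped(s,p).
Restrictor pairs: (s1,p4) ✗  (s1,p6) ✓  (s2,p6) ✓  (s4,p1) ✗  (s5,p5) ✗  (s5,p6) ✗
Counterexamples (restrictor pairs failing the scope): 4.

4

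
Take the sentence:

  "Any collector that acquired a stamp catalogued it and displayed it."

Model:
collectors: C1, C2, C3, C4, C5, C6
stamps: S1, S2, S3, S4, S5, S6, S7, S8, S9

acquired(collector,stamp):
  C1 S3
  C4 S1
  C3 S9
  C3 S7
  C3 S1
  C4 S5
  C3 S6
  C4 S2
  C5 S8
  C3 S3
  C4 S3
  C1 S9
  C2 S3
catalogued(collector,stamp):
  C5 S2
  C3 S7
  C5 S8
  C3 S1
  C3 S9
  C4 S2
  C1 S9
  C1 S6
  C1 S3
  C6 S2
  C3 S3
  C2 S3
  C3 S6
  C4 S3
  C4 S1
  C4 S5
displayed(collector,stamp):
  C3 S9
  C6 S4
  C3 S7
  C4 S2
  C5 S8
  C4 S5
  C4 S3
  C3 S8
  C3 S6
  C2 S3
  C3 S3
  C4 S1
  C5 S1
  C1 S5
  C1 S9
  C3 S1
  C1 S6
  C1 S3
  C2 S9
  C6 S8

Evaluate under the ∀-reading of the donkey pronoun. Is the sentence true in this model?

"it" takes "a stamp" as antecedent — a donkey pronoun bound across the clause boundary.
Strong reading: for every (c,s) with acquired(c,s), catalogued(c,s) ∧ displayed(c,s).
Restrictor pairs: (C1,S3) ✓  (C1,S9) ✓  (C2,S3) ✓  (C3,S1) ✓  (C3,S3) ✓  (C3,S6) ✓  (C3,S7) ✓  (C3,S9) ✓  (C4,S1) ✓  (C4,S2) ✓  (C4,S3) ✓  (C4,S5) ✓  (C5,S8) ✓
Every restrictor pair satisfies the scope.

True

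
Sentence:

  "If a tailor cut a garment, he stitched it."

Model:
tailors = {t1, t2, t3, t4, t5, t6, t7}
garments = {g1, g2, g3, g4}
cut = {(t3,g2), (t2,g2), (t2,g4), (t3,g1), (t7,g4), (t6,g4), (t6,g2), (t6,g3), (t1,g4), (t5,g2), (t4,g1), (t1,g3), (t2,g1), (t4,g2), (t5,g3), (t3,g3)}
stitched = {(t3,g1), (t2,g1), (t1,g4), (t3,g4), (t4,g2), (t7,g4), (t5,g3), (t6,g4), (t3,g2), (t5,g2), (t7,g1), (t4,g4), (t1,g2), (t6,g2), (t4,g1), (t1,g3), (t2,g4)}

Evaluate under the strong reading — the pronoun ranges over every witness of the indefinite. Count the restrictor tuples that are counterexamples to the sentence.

3

"it" takes "a garment" as antecedent — a donkey pronoun bound across the clause boundary.
Strong reading: for every (t,g) with cut(t,g), stitched(t,g).
Restrictor pairs: (t1,g3) ✓  (t1,g4) ✓  (t2,g1) ✓  (t2,g2) ✗  (t2,g4) ✓  (t3,g1) ✓  (t3,g2) ✓  (t3,g3) ✗  (t4,g1) ✓  (t4,g2) ✓  (t5,g2) ✓  (t5,g3) ✓  (t6,g2) ✓  (t6,g3) ✗  (t6,g4) ✓  (t7,g4) ✓
Counterexamples (restrictor pairs failing the scope): 3.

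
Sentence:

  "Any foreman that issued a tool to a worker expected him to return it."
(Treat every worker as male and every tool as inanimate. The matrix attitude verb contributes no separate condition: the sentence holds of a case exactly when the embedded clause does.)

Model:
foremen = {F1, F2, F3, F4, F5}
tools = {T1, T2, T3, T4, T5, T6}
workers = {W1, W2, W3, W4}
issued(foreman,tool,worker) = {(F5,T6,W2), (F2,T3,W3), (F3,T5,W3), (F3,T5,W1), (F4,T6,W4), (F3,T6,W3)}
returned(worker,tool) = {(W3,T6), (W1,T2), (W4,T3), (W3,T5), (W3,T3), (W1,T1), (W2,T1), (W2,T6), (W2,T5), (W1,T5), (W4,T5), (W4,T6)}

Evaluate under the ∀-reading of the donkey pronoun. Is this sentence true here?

"him" takes "a worker" as antecedent and "it" takes "a tool"; both are donkey pronouns co-varying with the restrictor.
Strong reading: for every (f,t,w) with issued(f,t,w), returned(w,t).
Restrictor triples: (F2,T3,W3)→returned(W3,T3) ✓  (F3,T5,W1)→returned(W1,T5) ✓  (F3,T5,W3)→returned(W3,T5) ✓  (F3,T6,W3)→returned(W3,T6) ✓  (F4,T6,W4)→returned(W4,T6) ✓  (F5,T6,W2)→returned(W2,T6) ✓
Every restrictor triple satisfies the scope.

True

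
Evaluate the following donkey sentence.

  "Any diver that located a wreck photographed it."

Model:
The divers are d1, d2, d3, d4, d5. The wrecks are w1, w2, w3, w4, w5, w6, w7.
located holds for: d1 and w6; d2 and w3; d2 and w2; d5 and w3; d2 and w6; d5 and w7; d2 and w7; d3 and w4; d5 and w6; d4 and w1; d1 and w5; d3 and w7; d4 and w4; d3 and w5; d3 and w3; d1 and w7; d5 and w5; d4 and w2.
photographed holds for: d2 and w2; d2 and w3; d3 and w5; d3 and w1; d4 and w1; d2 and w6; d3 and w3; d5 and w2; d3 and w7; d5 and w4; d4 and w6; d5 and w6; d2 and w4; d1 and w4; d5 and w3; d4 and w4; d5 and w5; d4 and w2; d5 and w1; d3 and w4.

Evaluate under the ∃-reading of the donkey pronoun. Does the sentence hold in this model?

"it" takes "a wreck" as antecedent — a donkey pronoun bound across the clause boundary.
Weak reading: every diver d with some located-wreck has at least one located-wreck w such that photographed(d,w).
Per diver: d1:✗  d2:✓  d3:✓  d4:✓  d5:✓
d1 has no witness among its located-wrecks.

False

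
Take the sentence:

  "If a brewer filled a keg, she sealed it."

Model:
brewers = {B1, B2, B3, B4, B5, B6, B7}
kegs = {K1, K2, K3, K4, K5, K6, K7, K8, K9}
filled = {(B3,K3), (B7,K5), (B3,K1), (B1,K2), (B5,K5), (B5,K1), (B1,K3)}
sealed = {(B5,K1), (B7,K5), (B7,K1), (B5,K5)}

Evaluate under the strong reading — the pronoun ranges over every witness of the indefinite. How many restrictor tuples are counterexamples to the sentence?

"it" takes "a keg" as antecedent — a donkey pronoun bound across the clause boundary.
Strong reading: for every (b,k) with filled(b,k), sealed(b,k).
Restrictor pairs: (B1,K2) ✗  (B1,K3) ✗  (B3,K1) ✗  (B3,K3) ✗  (B5,K1) ✓  (B5,K5) ✓  (B7,K5) ✓
Counterexamples (restrictor pairs failing the scope): 4.

4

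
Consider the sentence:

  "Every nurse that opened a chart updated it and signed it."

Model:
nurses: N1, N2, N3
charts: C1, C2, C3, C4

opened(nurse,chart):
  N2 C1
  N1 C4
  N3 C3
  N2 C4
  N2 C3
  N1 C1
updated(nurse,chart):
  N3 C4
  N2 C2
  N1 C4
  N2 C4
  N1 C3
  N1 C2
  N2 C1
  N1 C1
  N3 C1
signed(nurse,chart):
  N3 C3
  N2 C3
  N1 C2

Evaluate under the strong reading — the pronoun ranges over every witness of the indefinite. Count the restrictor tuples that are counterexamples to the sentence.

6

"it" takes "a chart" as antecedent — a donkey pronoun bound across the clause boundary.
Strong reading: for every (n,c) with opened(n,c), updated(n,c) ∧ signed(n,c).
Restrictor pairs: (N1,C1) ✗  (N1,C4) ✗  (N2,C1) ✗  (N2,C3) ✗  (N2,C4) ✗  (N3,C3) ✗
Counterexamples (restrictor pairs failing the scope): 6.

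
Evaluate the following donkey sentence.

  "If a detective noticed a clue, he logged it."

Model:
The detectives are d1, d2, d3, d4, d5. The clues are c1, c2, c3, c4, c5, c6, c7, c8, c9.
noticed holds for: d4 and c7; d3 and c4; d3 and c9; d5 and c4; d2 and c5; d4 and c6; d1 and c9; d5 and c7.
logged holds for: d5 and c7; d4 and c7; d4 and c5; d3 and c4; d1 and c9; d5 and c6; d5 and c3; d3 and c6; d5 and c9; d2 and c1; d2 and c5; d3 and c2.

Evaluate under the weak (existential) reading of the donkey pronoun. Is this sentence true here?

"it" takes "a clue" as antecedent — a donkey pronoun bound across the clause boundary.
Weak reading: every detective d with some noticed-clue has at least one noticed-clue c such that logged(d,c).
Per detective: d1:✓  d2:✓  d3:✓  d4:✓  d5:✓
Every detective in the restrictor has a witness.

True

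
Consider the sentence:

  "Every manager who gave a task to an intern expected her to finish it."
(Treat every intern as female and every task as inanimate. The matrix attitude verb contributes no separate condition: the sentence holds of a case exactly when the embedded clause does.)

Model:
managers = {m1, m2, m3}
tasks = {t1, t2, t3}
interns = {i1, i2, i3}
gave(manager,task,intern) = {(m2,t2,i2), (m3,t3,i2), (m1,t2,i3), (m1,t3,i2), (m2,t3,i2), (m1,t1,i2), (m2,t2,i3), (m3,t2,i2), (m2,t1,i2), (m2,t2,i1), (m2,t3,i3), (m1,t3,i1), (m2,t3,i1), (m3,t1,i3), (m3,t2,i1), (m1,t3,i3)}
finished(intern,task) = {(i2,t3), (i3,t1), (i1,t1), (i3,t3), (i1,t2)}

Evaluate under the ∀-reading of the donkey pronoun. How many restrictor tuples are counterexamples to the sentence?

8

"her" takes "an intern" as antecedent and "it" takes "a task"; both are donkey pronouns co-varying with the restrictor.
Strong reading: for every (m,t,i) with gave(m,t,i), finished(i,t).
Restrictor triples: (m1,t1,i2)→finished(i2,t1) ✗  (m1,t2,i3)→finished(i3,t2) ✗  (m1,t3,i1)→finished(i1,t3) ✗  (m1,t3,i2)→finished(i2,t3) ✓  (m1,t3,i3)→finished(i3,t3) ✓  (m2,t1,i2)→finished(i2,t1) ✗  (m2,t2,i1)→finished(i1,t2) ✓  (m2,t2,i2)→finished(i2,t2) ✗  (m2,t2,i3)→finished(i3,t2) ✗  (m2,t3,i1)→finished(i1,t3) ✗  (m2,t3,i2)→finished(i2,t3) ✓  (m2,t3,i3)→finished(i3,t3) ✓  (m3,t1,i3)→finished(i3,t1) ✓  (m3,t2,i1)→finished(i1,t2) ✓  (m3,t2,i2)→finished(i2,t2) ✗  (m3,t3,i2)→finished(i2,t3) ✓
Counterexamples (restrictor triples failing the scope): 8.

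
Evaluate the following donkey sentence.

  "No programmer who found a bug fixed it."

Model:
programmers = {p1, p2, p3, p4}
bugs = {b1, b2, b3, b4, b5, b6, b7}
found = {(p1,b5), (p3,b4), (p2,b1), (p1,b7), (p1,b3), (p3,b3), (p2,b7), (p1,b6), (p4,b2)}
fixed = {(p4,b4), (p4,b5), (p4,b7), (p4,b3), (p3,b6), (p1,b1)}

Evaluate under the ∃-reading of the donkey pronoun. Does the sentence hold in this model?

True

"it" takes "a bug" as antecedent — a donkey pronoun bound across the clause boundary.
Truth condition: for no (p,b) with found(p,b) does fixed(p,b) hold.
Restrictor pairs — does the scope hold? (p1,b3):fails  (p1,b5):fails  (p1,b6):fails  (p1,b7):fails  (p2,b1):fails  (p2,b7):fails  (p3,b3):fails  (p3,b4):fails  (p4,b2):fails
Scope holds for no restrictor pair, so the sentence is true.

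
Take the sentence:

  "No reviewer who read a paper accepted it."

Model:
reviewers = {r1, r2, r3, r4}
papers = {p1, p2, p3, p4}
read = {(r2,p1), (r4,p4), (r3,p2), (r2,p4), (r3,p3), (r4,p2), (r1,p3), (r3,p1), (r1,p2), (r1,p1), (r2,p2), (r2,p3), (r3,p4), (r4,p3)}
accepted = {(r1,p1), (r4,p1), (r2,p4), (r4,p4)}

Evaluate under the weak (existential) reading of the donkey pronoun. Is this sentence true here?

"it" takes "a paper" as antecedent — a donkey pronoun bound across the clause boundary.
Truth condition: for no (r,p) with read(r,p) does accepted(r,p) hold.
Restrictor pairs — does the scope hold? (r1,p1):holds  (r1,p2):fails  (r1,p3):fails  (r2,p1):fails  (r2,p2):fails  (r2,p3):fails  (r2,p4):holds  (r3,p1):fails  (r3,p2):fails  (r3,p3):fails  (r3,p4):fails  (r4,p2):fails  (r4,p3):fails  (r4,p4):holds
Scope holds for 3 pair(s), so the sentence is false.

False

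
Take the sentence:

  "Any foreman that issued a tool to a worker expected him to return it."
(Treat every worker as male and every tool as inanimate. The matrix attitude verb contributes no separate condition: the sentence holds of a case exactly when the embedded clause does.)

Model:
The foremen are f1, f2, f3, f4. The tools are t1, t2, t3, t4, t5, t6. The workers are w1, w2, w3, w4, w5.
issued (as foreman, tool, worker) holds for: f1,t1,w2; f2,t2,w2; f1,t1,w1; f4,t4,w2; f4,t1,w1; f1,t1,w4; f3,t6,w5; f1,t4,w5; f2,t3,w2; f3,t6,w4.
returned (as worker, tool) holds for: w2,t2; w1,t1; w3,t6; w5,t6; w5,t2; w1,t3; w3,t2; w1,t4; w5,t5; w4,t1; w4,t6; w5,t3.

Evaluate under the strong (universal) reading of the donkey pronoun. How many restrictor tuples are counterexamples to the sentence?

4

"him" takes "a worker" as antecedent and "it" takes "a tool"; both are donkey pronouns co-varying with the restrictor.
Strong reading: for every (f,t,w) with issued(f,t,w), returned(w,t).
Restrictor triples: (f1,t1,w1)→returned(w1,t1) ✓  (f1,t1,w2)→returned(w2,t1) ✗  (f1,t1,w4)→returned(w4,t1) ✓  (f1,t4,w5)→returned(w5,t4) ✗  (f2,t2,w2)→returned(w2,t2) ✓  (f2,t3,w2)→returned(w2,t3) ✗  (f3,t6,w4)→returned(w4,t6) ✓  (f3,t6,w5)→returned(w5,t6) ✓  (f4,t1,w1)→returned(w1,t1) ✓  (f4,t4,w2)→returned(w2,t4) ✗
Counterexamples (restrictor triples failing the scope): 4.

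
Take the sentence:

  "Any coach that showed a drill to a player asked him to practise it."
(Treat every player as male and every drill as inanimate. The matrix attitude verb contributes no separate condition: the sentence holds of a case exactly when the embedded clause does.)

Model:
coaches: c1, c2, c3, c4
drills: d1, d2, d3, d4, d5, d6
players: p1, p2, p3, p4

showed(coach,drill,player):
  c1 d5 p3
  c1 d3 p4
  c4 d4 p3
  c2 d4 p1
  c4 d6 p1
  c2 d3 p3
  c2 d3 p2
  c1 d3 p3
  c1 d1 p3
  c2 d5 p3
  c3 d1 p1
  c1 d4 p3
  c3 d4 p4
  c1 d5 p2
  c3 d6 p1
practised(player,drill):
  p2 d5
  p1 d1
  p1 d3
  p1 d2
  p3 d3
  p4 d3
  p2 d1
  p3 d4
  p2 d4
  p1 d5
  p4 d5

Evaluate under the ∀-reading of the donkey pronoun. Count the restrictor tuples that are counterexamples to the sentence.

"him" takes "a player" as antecedent and "it" takes "a drill"; both are donkey pronouns co-varying with the restrictor.
Strong reading: for every (c,d,p) with showed(c,d,p), practised(p,d).
Restrictor triples: (c1,d1,p3)→practised(p3,d1) ✗  (c1,d3,p3)→practised(p3,d3) ✓  (c1,d3,p4)→practised(p4,d3) ✓  (c1,d4,p3)→practised(p3,d4) ✓  (c1,d5,p2)→practised(p2,d5) ✓  (c1,d5,p3)→practised(p3,d5) ✗  (c2,d3,p2)→practised(p2,d3) ✗  (c2,d3,p3)→practised(p3,d3) ✓  (c2,d4,p1)→practised(p1,d4) ✗  (c2,d5,p3)→practised(p3,d5) ✗  (c3,d1,p1)→practised(p1,d1) ✓  (c3,d4,p4)→practised(p4,d4) ✗  (c3,d6,p1)→practised(p1,d6) ✗  (c4,d4,p3)→practised(p3,d4) ✓  (c4,d6,p1)→practised(p1,d6) ✗
Counterexamples (restrictor triples failing the scope): 8.

8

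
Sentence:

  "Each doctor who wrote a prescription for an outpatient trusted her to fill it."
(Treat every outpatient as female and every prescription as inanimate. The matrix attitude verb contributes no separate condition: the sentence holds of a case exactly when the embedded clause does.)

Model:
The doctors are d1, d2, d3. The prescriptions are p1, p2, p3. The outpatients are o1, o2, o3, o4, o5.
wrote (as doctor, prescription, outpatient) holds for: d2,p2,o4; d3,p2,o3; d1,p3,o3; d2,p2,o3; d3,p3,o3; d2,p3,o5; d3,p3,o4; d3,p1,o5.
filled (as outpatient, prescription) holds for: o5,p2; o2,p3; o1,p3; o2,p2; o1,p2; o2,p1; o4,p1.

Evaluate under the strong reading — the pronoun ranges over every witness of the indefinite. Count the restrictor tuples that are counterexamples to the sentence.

"her" takes "an outpatient" as antecedent and "it" takes "a prescription"; both are donkey pronouns co-varying with the restrictor.
Strong reading: for every (d,p,o) with wrote(d,p,o), filled(o,p).
Restrictor triples: (d1,p3,o3)→filled(o3,p3) ✗  (d2,p2,o3)→filled(o3,p2) ✗  (d2,p2,o4)→filled(o4,p2) ✗  (d2,p3,o5)→filled(o5,p3) ✗  (d3,p1,o5)→filled(o5,p1) ✗  (d3,p2,o3)→filled(o3,p2) ✗  (d3,p3,o3)→filled(o3,p3) ✗  (d3,p3,o4)→filled(o4,p3) ✗
Counterexamples (restrictor triples failing the scope): 8.

8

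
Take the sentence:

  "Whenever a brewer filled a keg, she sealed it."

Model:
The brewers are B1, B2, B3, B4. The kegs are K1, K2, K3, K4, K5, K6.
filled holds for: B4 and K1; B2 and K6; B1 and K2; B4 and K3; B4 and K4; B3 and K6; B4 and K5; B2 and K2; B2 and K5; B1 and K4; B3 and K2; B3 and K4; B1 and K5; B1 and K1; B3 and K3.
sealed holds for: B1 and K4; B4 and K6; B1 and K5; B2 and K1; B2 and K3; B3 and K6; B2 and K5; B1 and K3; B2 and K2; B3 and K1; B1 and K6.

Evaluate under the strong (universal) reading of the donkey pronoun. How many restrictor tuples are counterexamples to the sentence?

"it" takes "a keg" as antecedent — a donkey pronoun bound across the clause boundary.
Strong reading: for every (b,k) with filled(b,k), sealed(b,k).
Restrictor pairs: (B1,K1) ✗  (B1,K2) ✗  (B1,K4) ✓  (B1,K5) ✓  (B2,K2) ✓  (B2,K5) ✓  (B2,K6) ✗  (B3,K2) ✗  (B3,K3) ✗  (B3,K4) ✗  (B3,K6) ✓  (B4,K1) ✗  (B4,K3) ✗  (B4,K4) ✗  (B4,K5) ✗
Counterexamples (restrictor pairs failing the scope): 10.

10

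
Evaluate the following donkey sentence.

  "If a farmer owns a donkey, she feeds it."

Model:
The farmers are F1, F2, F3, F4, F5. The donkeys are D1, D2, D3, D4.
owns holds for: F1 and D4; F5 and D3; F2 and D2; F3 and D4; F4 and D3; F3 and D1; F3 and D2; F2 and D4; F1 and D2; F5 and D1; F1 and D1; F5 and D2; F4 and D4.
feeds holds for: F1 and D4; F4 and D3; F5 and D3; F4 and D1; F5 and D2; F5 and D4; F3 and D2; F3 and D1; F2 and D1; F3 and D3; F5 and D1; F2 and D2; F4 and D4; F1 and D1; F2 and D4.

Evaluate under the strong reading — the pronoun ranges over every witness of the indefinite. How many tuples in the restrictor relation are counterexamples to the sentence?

"it" takes "a donkey" as antecedent — a donkey pronoun bound across the clause boundary.
Strong reading: for every (f,d) with owns(f,d), feeds(f,d).
Restrictor pairs: (F1,D1) ✓  (F1,D2) ✗  (F1,D4) ✓  (F2,D2) ✓  (F2,D4) ✓  (F3,D1) ✓  (F3,D2) ✓  (F3,D4) ✗  (F4,D3) ✓  (F4,D4) ✓  (F5,D1) ✓  (F5,D2) ✓  (F5,D3) ✓
Counterexamples (restrictor pairs failing the scope): 2.

2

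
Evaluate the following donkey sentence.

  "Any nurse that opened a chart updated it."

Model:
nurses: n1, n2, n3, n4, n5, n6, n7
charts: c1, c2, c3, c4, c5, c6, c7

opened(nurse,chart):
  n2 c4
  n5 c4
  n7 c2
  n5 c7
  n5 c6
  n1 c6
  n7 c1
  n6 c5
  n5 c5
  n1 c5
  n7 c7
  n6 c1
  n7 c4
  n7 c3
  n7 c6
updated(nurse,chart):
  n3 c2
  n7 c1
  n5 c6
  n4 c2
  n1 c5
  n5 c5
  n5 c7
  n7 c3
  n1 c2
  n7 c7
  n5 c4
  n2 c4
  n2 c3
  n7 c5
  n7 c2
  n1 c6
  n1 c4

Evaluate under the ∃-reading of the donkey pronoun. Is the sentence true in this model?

"it" takes "a chart" as antecedent — a donkey pronoun bound across the clause boundary.
Weak reading: every nurse n with some opened-chart has at least one opened-chart c such that updated(n,c).
Per nurse: n1:✓  n2:✓  n5:✓  n6:✗  n7:✓
n6 has no witness among its opened-charts.

False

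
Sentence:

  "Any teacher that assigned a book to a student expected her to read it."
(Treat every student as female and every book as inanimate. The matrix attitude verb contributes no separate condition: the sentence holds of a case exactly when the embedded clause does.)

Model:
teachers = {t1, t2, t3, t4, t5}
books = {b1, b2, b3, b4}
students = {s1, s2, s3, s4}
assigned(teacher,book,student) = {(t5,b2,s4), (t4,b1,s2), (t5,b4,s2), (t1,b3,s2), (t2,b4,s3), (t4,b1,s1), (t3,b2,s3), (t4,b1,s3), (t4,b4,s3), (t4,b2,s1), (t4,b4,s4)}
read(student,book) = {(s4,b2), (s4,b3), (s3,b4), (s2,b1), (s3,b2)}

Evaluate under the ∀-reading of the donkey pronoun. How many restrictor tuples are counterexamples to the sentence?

"her" takes "a student" as antecedent and "it" takes "a book"; both are donkey pronouns co-varying with the restrictor.
Strong reading: for every (t,b,s) with assigned(t,b,s), read(s,b).
Restrictor triples: (t1,b3,s2)→read(s2,b3) ✗  (t2,b4,s3)→read(s3,b4) ✓  (t3,b2,s3)→read(s3,b2) ✓  (t4,b1,s1)→read(s1,b1) ✗  (t4,b1,s2)→read(s2,b1) ✓  (t4,b1,s3)→read(s3,b1) ✗  (t4,b2,s1)→read(s1,b2) ✗  (t4,b4,s3)→read(s3,b4) ✓  (t4,b4,s4)→read(s4,b4) ✗  (t5,b2,s4)→read(s4,b2) ✓  (t5,b4,s2)→read(s2,b4) ✗
Counterexamples (restrictor triples failing the scope): 6.

6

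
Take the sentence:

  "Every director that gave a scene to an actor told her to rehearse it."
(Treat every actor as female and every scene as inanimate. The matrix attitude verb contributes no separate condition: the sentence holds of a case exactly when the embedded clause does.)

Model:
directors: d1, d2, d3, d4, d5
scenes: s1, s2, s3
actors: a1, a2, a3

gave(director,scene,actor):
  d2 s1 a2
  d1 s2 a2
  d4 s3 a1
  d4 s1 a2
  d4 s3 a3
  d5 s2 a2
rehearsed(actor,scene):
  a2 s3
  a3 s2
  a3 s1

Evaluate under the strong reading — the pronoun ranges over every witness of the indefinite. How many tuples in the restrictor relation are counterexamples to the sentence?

"her" takes "an actor" as antecedent and "it" takes "a scene"; both are donkey pronouns co-varying with the restrictor.
Strong reading: for every (d,s,a) with gave(d,s,a), rehearsed(a,s).
Restrictor triples: (d1,s2,a2)→rehearsed(a2,s2) ✗  (d2,s1,a2)→rehearsed(a2,s1) ✗  (d4,s1,a2)→rehearsed(a2,s1) ✗  (d4,s3,a1)→rehearsed(a1,s3) ✗  (d4,s3,a3)→rehearsed(a3,s3) ✗  (d5,s2,a2)→rehearsed(a2,s2) ✗
Counterexamples (restrictor triples failing the scope): 6.

6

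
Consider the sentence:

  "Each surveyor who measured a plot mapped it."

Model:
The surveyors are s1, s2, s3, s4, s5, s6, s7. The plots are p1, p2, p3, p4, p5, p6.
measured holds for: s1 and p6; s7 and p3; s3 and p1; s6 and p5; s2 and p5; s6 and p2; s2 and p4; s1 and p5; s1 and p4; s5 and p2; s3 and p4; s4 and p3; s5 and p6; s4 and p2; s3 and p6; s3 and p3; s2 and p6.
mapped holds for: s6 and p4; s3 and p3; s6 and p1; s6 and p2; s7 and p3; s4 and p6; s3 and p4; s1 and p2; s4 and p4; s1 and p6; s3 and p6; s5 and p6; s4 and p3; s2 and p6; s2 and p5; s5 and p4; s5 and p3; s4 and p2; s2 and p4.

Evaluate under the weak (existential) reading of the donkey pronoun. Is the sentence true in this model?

"it" takes "a plot" as antecedent — a donkey pronoun bound across the clause boundary.
Weak reading: every surveyor s with some measured-plot has at least one measured-plot p such that mapped(s,p).
Per surveyor: s1:✓  s2:✓  s3:✓  s4:✓  s5:✓  s6:✓  s7:✓
Every surveyor in the restrictor has a witness.

True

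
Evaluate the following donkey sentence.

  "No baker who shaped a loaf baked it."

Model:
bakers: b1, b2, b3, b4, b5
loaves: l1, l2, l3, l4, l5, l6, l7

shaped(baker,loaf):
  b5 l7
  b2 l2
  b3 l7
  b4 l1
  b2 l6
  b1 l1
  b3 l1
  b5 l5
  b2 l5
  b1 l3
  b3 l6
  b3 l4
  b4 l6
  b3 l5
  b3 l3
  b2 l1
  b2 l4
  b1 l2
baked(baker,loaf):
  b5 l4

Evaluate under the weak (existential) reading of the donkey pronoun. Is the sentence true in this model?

True

"it" takes "a loaf" as antecedent — a donkey pronoun bound across the clause boundary.
Truth condition: for no (b,l) with shaped(b,l) does baked(b,l) hold.
Restrictor pairs — does the scope hold? (b1,l1):fails  (b1,l2):fails  (b1,l3):fails  (b2,l1):fails  (b2,l2):fails  (b2,l4):fails  (b2,l5):fails  (b2,l6):fails  (b3,l1):fails  (b3,l3):fails  (b3,l4):fails  (b3,l5):fails  (b3,l6):fails  (b3,l7):fails  (b4,l1):fails  (b4,l6):fails  (b5,l5):fails  (b5,l7):fails
Scope holds for no restrictor pair, so the sentence is true.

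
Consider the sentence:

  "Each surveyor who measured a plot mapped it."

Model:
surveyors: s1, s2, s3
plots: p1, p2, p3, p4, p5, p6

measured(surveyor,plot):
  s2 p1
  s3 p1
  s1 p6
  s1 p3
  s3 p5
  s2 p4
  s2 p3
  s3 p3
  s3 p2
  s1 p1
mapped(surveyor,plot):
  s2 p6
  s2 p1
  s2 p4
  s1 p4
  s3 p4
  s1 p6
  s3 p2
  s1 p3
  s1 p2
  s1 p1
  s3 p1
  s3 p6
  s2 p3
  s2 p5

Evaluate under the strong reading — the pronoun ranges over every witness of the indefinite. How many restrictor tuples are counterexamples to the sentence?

"it" takes "a plot" as antecedent — a donkey pronoun bound across the clause boundary.
Strong reading: for every (s,p) with measured(s,p), mapped(s,p).
Restrictor pairs: (s1,p1) ✓  (s1,p3) ✓  (s1,p6) ✓  (s2,p1) ✓  (s2,p3) ✓  (s2,p4) ✓  (s3,p1) ✓  (s3,p2) ✓  (s3,p3) ✗  (s3,p5) ✗
Counterexamples (restrictor pairs failing the scope): 2.

2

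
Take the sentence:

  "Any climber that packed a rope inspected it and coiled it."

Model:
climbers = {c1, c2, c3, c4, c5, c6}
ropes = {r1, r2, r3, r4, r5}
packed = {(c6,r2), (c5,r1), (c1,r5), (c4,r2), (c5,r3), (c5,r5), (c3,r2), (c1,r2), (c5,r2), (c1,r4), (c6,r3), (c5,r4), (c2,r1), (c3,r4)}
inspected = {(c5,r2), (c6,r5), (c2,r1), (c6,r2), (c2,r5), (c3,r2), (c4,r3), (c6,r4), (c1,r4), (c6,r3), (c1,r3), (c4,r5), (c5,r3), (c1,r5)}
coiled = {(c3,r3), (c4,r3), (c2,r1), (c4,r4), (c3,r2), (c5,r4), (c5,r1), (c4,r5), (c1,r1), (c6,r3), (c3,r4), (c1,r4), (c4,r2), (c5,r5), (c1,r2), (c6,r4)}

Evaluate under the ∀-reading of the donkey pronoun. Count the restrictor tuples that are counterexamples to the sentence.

"it" takes "a rope" as antecedent — a donkey pronoun bound across the clause boundary.
Strong reading: for every (c,r) with packed(c,r), inspected(c,r) ∧ coiled(c,r).
Restrictor pairs: (c1,r2) ✗  (c1,r4) ✓  (c1,r5) ✗  (c2,r1) ✓  (c3,r2) ✓  (c3,r4) ✗  (c4,r2) ✗  (c5,r1) ✗  (c5,r2) ✗  (c5,r3) ✗  (c5,r4) ✗  (c5,r5) ✗  (c6,r2) ✗  (c6,r3) ✓
Counterexamples (restrictor pairs failing the scope): 10.

10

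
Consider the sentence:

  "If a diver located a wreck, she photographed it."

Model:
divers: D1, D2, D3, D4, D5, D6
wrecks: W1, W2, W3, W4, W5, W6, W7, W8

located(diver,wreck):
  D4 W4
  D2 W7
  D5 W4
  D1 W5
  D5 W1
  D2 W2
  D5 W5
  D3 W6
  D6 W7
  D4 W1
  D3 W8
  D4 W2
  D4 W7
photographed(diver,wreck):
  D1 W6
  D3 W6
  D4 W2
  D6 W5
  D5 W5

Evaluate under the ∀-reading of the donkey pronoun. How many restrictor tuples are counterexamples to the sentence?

"it" takes "a wreck" as antecedent — a donkey pronoun bound across the clause boundary.
Strong reading: for every (d,w) with located(d,w), photographed(d,w).
Restrictor pairs: (D1,W5) ✗  (D2,W2) ✗  (D2,W7) ✗  (D3,W6) ✓  (D3,W8) ✗  (D4,W1) ✗  (D4,W2) ✓  (D4,W4) ✗  (D4,W7) ✗  (D5,W1) ✗  (D5,W4) ✗  (D5,W5) ✓  (D6,W7) ✗
Counterexamples (restrictor pairs failing the scope): 10.

10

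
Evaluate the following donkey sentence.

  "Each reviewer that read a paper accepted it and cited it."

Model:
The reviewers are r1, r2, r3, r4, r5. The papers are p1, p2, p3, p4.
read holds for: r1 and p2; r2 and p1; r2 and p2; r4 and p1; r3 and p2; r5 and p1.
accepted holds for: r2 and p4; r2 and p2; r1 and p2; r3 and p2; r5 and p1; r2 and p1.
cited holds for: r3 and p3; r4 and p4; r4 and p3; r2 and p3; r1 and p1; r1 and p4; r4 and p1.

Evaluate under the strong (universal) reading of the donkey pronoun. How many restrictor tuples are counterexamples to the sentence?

6

"it" takes "a paper" as antecedent — a donkey pronoun bound across the clause boundary.
Strong reading: for every (r,p) with read(r,p), accepted(r,p) ∧ cited(r,p).
Restrictor pairs: (r1,p2) ✗  (r2,p1) ✗  (r2,p2) ✗  (r3,p2) ✗  (r4,p1) ✗  (r5,p1) ✗
Counterexamples (restrictor pairs failing the scope): 6.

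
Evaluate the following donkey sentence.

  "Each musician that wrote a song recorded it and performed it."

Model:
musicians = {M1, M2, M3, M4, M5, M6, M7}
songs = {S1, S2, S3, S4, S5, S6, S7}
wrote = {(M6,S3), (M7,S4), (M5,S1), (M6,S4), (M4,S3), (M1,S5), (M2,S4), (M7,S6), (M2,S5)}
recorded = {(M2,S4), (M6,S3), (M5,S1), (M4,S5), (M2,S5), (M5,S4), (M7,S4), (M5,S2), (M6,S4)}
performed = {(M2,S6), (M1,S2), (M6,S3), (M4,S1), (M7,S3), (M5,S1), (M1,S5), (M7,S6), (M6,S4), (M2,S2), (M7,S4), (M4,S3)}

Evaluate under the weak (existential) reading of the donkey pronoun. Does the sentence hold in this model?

False

"it" takes "a song" as antecedent — a donkey pronoun bound across the clause boundary.
Weak reading: every musician m with some wrote-song has at least one wrote-song s such that recorded(m,s) ∧ performed(m,s).
Per musician: M1:✗  M2:✗  M4:✗  M5:✓  M6:✓  M7:✓
M1 has no witness among its wrote-songs.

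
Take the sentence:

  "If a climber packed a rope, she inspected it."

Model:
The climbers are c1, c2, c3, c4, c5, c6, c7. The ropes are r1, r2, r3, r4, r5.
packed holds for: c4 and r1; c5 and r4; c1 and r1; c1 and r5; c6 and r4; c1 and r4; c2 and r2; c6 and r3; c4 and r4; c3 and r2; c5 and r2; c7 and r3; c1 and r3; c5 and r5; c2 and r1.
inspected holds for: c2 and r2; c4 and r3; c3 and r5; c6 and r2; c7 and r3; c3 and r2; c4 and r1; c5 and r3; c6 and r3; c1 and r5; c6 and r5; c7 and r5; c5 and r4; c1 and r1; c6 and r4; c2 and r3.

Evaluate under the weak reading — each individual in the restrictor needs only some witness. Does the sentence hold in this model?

True

"it" takes "a rope" as antecedent — a donkey pronoun bound across the clause boundary.
Weak reading: every climber c with some packed-rope has at least one packed-rope r such that inspected(c,r).
Per climber: c1:✓  c2:✓  c3:✓  c4:✓  c5:✓  c6:✓  c7:✓
Every climber in the restrictor has a witness.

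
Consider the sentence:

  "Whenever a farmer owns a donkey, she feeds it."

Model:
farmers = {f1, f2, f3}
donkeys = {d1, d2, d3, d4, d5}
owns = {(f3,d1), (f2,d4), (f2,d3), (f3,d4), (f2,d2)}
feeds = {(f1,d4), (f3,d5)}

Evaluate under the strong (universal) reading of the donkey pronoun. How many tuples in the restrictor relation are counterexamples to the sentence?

"it" takes "a donkey" as antecedent — a donkey pronoun bound across the clause boundary.
Strong reading: for every (f,d) with owns(f,d), feeds(f,d).
Restrictor pairs: (f2,d2) ✗  (f2,d3) ✗  (f2,d4) ✗  (f3,d1) ✗  (f3,d4) ✗
Counterexamples (restrictor pairs failing the scope): 5.

5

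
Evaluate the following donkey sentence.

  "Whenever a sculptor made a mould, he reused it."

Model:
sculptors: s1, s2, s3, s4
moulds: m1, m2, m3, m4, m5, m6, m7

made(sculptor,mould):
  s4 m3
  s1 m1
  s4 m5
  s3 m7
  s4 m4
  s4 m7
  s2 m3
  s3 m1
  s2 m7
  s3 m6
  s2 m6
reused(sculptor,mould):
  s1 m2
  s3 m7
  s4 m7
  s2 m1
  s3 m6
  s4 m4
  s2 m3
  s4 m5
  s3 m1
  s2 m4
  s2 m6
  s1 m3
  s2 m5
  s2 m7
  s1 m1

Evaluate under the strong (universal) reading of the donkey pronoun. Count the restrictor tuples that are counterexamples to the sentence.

1

"it" takes "a mould" as antecedent — a donkey pronoun bound across the clause boundary.
Strong reading: for every (s,m) with made(s,m), reused(s,m).
Restrictor pairs: (s1,m1) ✓  (s2,m3) ✓  (s2,m6) ✓  (s2,m7) ✓  (s3,m1) ✓  (s3,m6) ✓  (s3,m7) ✓  (s4,m3) ✗  (s4,m4) ✓  (s4,m5) ✓  (s4,m7) ✓
Counterexamples (restrictor pairs failing the scope): 1.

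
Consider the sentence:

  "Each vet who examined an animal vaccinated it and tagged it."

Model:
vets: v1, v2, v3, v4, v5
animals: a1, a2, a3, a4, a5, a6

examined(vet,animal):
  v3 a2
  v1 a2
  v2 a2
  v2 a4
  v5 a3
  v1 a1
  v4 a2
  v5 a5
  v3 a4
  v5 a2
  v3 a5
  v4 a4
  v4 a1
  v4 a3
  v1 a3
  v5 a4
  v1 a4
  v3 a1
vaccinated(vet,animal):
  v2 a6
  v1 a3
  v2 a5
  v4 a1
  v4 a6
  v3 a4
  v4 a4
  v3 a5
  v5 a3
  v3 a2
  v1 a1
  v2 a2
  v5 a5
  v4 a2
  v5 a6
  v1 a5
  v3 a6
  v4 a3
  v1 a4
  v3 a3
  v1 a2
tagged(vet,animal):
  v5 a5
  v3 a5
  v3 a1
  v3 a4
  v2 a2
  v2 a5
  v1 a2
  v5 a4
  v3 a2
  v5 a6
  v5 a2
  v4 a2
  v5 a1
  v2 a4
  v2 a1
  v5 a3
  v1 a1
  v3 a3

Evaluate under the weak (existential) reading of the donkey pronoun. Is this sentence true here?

"it" takes "an animal" as antecedent — a donkey pronoun bound across the clause boundary.
Weak reading: every vet v with some examined-animal has at least one examined-animal a such that vaccinated(v,a) ∧ tagged(v,a).
Per vet: v1:✓  v2:✓  v3:✓  v4:✓  v5:✓
Every vet in the restrictor has a witness.

True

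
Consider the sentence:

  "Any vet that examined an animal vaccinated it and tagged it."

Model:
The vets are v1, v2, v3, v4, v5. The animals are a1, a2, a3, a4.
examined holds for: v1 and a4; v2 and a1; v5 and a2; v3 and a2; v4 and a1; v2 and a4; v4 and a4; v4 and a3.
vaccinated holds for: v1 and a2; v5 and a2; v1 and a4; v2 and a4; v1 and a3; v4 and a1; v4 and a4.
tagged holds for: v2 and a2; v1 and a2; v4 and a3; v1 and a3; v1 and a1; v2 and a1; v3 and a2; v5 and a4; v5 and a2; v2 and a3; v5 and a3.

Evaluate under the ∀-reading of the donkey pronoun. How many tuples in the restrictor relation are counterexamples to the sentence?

"it" takes "an animal" as antecedent — a donkey pronoun bound across the clause boundary.
Strong reading: for every (v,a) with examined(v,a), vaccinated(v,a) ∧ tagged(v,a).
Restrictor pairs: (v1,a4) ✗  (v2,a1) ✗  (v2,a4) ✗  (v3,a2) ✗  (v4,a1) ✗  (v4,a3) ✗  (v4,a4) ✗  (v5,a2) ✓
Counterexamples (restrictor pairs failing the scope): 7.

7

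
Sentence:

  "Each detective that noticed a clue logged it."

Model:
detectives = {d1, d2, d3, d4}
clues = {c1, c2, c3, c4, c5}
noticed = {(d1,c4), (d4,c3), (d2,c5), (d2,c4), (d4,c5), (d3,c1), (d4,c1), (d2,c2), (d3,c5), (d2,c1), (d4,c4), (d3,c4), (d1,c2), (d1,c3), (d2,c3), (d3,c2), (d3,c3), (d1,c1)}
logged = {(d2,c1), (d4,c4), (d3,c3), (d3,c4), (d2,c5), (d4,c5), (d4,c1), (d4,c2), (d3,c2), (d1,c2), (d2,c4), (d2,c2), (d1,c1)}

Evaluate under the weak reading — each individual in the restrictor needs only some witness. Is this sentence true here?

True

"it" takes "a clue" as antecedent — a donkey pronoun bound across the clause boundary.
Weak reading: every detective d with some noticed-clue has at least one noticed-clue c such that logged(d,c).
Per detective: d1:✓  d2:✓  d3:✓  d4:✓
Every detective in the restrictor has a witness.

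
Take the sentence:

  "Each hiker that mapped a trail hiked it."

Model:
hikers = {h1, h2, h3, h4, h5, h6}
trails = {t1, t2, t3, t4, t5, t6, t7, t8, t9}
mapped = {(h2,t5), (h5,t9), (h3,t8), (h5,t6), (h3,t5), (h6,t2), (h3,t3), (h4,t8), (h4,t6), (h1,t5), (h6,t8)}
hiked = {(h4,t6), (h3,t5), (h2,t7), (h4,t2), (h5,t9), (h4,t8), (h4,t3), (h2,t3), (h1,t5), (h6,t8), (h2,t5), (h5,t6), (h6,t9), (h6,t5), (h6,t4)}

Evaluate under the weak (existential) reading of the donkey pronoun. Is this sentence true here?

True

"it" takes "a trail" as antecedent — a donkey pronoun bound across the clause boundary.
Weak reading: every hiker h with some mapped-trail has at least one mapped-trail t such that hiked(h,t).
Per hiker: h1:✓  h2:✓  h3:✓  h4:✓  h5:✓  h6:✓
Every hiker in the restrictor has a witness.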